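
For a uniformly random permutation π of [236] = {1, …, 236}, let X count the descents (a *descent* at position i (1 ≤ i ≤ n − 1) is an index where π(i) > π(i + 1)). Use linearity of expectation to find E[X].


Write X = Σ X_I over i = 1, …, 235, with X_I the indicator of one descent.
There are 235 indicators.
For each fixed i, the pair (π(i), π(i+1)) is a uniformly random ordered pair of distinct values from {1, …, 236}; by symmetry P[π(i) > π(i+1)] = 1/2.
By linearity: E[X] = 235 · (1/2) = (236 − 1) · (1/2) = 235/2 ≈ 117.5000.

E[X] = 235/2 = 117.5000.


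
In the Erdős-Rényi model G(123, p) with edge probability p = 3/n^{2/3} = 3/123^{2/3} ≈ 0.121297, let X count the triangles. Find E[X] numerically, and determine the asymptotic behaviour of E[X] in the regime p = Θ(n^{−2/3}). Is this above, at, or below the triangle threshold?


Number of potential triangles: C(123, 3) = 302621.
Each occurs with probability p³ ≈ (0.121297)³ ≈ 1.78465199e-03.
By linearity: E[X] = C(123, 3)·p³ ≈ 302621 · 1.78465199e-03 ≈ 540.073171.
Since α = 2/3 < 1, p = c/n^{2/3} ≫ 1/n is above the triangle threshold p ~ 1/n. Asymptotically E[X] ~ (c³/6)·n^{3(1−α)} = (3³/6)·n^{1} → ∞; triangles are abundant w.h.p.

E[X] ≈ 540.073171; in regime p = Θ(1/n^{2/3}) E[X] diverges (above the triangle threshold p ~ 1/n).


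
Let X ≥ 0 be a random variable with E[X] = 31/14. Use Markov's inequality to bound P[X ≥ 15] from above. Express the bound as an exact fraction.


μ = E[X] = 31/14, a = 15.
Markov: P[X ≥ 15] ≤ μ/a = (31/14)/15 = 31/210.
Numerically: ≈ 0.147619.
(Since a = 15 > μ = 2.214286, the bound 31/210 is < 1 and informative.)

P[X ≥ 15] ≤ 31/210 ≈ 0.147619.


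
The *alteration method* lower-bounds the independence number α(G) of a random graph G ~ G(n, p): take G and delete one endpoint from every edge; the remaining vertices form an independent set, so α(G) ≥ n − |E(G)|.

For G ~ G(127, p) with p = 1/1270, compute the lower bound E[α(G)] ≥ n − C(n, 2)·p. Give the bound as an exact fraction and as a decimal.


E[|E(G)|] = C(127, 2)·p = 8001 · (1/1270) = 63/10.
E[α(G)] ≥ n − E[|E(G)|] = 127 − 63/10 = 1207/10.
Numerically: ≈ 120.70000.
(This is only a lower bound; the true E[α(G)] may be larger.)

E[α(G)] ≥ 1207/10 ≈ 120.70000.


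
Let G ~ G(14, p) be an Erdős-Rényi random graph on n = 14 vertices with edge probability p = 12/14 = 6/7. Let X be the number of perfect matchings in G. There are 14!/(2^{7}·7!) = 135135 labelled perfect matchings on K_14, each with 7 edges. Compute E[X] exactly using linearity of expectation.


K_14 has 14!/(2^{7}·7!) = 135135 labelled perfect matchings.
For each such perfect matching H, let X_H = 1 if all 7 edges of H are present in G. Then P[X_H = 1] = p^{7} = (6/7)^{7} = 279936/823543.
By linearity of expectation: E[X] = Σ_H E[X_H] = 135135 · p^{7} = 135135 · 279936/823543 = 5404164480/117649.
Numerically: E[X] ≈ 45934.6.

E[X] = 135135 · (6/7)^{7} = 5404164480/117649 ≈ 45934.6.


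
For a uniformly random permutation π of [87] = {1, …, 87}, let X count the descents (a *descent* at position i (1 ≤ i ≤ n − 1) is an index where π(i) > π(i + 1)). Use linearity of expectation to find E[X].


Write X = Σ X_I over i = 1, …, 86, with X_I the indicator of one descent.
There are 86 indicators.
For each fixed i, the pair (π(i), π(i+1)) is a uniformly random ordered pair of distinct values from {1, …, 87}; by symmetry P[π(i) > π(i+1)] = 1/2.
By linearity: E[X] = 86 · (1/2) = (87 − 1) · (1/2) = 43 ≈ 43.0000.

E[X] = 43 = 43.0000.


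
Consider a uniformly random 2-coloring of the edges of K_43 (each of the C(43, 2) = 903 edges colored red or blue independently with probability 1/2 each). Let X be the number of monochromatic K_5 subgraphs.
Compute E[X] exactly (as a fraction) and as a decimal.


Let X = Σ_S X_S over the C(43, 5) = 962598 subsets S of size 5, where X_S = 1 if the K_5 on S is monochromatic.
For a fixed S, the K_5 on S has C(5, 2) = 10 edges. P[all 10 edges red] = (1/2)^10, and likewise for blue, so P[monochromatic] = 2·(1/2)^10 = 2^{1 − 10} = 1/512.
Summing: E[X] = C(43, 5) · 2^{1 − 10} = 962598 · 1/512 = 481299/256.
Numerically: E[X] ≈ 1880.074.

E[X] = C(43,5)·2^(1−C(5,2)) = 481299/256 ≈ 1880.074.


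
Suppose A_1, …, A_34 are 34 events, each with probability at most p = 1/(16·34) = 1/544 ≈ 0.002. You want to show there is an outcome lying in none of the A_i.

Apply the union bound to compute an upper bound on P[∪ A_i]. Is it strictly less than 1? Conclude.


Union bound: P[∪_{i=1}^{34} A_i] ≤ Σ_i P[A_i] ≤ 34·p = 34·(1/544) = 1/16.
Numerically: 1/16 ≈ 0.062.
Is 1/16 < 1? YES.
Since P[∪ A_i] ≤ 1/16 < 1, the complement has P[∩ A_i^c] ≥ 1 − 1/16 = 15/16 > 0, so some outcome avoids every A_i.

34·p = 1/16 ≈ 0.062; existence CERTIFIED by the union bound.


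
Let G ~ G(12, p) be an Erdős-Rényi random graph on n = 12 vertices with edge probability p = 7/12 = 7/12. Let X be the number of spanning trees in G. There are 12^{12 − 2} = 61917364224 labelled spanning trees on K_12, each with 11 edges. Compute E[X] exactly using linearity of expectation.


K_12 has 12^{12 − 2} = 61917364224 labelled spanning trees.
For each such spanning tree H, let X_H = 1 if all 11 edges of H are present in G. Then P[X_H = 1] = p^{11} = (7/12)^{11} = 1977326743/743008370688.
By linearity: E[X] = Σ_H E[X_H] = 61917364224 · p^{11} = 61917364224 · 1977326743/743008370688 = 1977326743/12.
Numerically: E[X] ≈ 1.65e+08.

E[X] = 61917364224 · (7/12)^{11} = 1977326743/12 ≈ 1.65e+08.


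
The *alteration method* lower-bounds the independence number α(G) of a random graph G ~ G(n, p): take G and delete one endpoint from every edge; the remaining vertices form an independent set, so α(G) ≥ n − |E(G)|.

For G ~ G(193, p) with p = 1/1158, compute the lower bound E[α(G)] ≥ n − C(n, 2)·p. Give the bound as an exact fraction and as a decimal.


E[|E(G)|] = C(193, 2)·p = 18528 · (1/1158) = 16.
E[α(G)] ≥ n − E[|E(G)|] = 193 − 16 = 177.
Numerically: ≈ 177.00000.
(This is only a lower bound; the true E[α(G)] may be larger.)

E[α(G)] ≥ 177 ≈ 177.00000.


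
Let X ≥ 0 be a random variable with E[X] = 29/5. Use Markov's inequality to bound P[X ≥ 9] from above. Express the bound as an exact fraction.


μ = E[X] = 29/5, a = 9.
Markov: P[X ≥ 9] ≤ μ/a = (29/5)/9 = 29/45.
Numerically: ≈ 0.644.
(Since a = 9 > μ = 5.800, the bound 29/45 is < 1 and informative.)

P[X ≥ 9] ≤ 29/45 ≈ 0.644.


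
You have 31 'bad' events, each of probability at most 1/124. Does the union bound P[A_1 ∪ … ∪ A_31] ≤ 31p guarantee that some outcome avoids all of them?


Union bound: P[∪_{i=1}^{31} A_i] ≤ Σ_i P[A_i] ≤ 31·p = 31·(1/124) = 1/4.
Numerically: 1/4 ≈ 0.2500000.
Is 1/4 < 1? YES.
Since P[∪ A_i] ≤ 1/4 < 1, the complement has P[∩ A_i^c] ≥ 1 − 1/4 = 3/4 > 0, so some outcome avoids every A_i.

31·p = 1/4 ≈ 0.2500000; existence CERTIFIED by the union bound.


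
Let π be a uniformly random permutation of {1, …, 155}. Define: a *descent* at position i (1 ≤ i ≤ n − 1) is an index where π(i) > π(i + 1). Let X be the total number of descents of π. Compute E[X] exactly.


Write X = Σ X_I over i = 1, …, 154, with X_I the indicator of one descent.
There are 154 indicators.
For each fixed i, the pair (π(i), π(i+1)) is a uniformly random ordered pair of distinct values from {1, …, 155}; by symmetry P[π(i) > π(i+1)] = 1/2.
By linearity: E[X] = 154 · (1/2) = (155 − 1) · (1/2) = 77 ≈ 77.00000.

E[X] = 77 = 77.00000.


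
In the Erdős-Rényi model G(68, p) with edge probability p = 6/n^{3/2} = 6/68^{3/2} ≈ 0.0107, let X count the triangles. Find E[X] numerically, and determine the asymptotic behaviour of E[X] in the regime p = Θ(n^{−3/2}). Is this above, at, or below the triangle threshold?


Number of potential triangles: C(68, 3) = 50116.
Each occurs with probability p³ ≈ (0.0107)³ ≈ 1.22508e-06.
By linearity: E[X] = C(68, 3)·p³ ≈ 50116 · 1.22508e-06 ≈ 0.061.
Since α = 3/2 > 1, p = c/n^{3/2} = o(1/n) is below the triangle threshold p ~ 1/n. Asymptotically E[X] ~ (c³/6)·n^{3(1−α)} = (6³/6)·n^{-1.5} → 0, so by Markov's inequality G has no triangles w.h.p.

E[X] ≈ 0.061; in regime p = Θ(1/n^{3/2}) E[X] tends to 0 (below the triangle threshold p ~ 1/n).


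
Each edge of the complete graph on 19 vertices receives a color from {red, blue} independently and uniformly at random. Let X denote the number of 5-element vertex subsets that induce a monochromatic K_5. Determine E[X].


Let X = Σ_S X_S over the C(19, 5) = 11628 subsets S of size 5, where X_S = 1 if the K_5 on S is monochromatic.
For a fixed S, the K_5 on S has C(5, 2) = 10 edges. P[all 10 edges red] = (1/2)^10, and likewise for blue, so P[monochromatic] = 2·(1/2)^10 = 2^{1 − 10} = 1/512.
By linearity of expectation: E[X] = C(19, 5) · 2^{1 − 10} = 11628 · 1/512 = 2907/128.
Numerically: E[X] ≈ 22.711.

E[X] = C(19,5)·2^(1−C(5,2)) = 2907/128 ≈ 22.711.


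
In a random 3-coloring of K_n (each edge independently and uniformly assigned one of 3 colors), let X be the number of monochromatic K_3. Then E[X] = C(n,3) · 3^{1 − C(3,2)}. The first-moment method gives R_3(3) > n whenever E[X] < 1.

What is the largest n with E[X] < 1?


We need C(n, 3) · 3^{1 − 3} < 1, i.e. C(n, 3) < 3^{3 − 1} = 9.
Check values of n near the boundary:
  n = 3: C(3, 3) = 1; 1 < 9? YES
  n = 4: C(4, 3) = 4; 4 < 9? YES
  n = 5: C(5, 3) = 10; 10 < 9? NO
  n = 6: C(6, 3) = 20; 20 < 9? NO
The largest n with C(n, 3) < 9 is n = 4 (where E[X] = 4/9 ≈ 0.44444). Hence R_3(3) > 4, i.e. R_3(3) ≥ 5.

Largest n = 4; hence R_3(3) > 4.


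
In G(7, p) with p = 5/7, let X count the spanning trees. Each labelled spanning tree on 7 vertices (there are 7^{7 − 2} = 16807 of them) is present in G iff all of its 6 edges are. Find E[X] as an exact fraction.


K_7 has 7^{7 − 2} = 16807 labelled spanning trees.
For each such spanning tree H, let X_H = 1 if all 6 edges of H are present in G. Then P[X_H = 1] = p^{6} = (5/7)^{6} = 15625/117649.
By linearity of expectation: E[X] = Σ_H E[X_H] = 16807 · p^{6} = 16807 · 15625/117649 = 15625/7.
Numerically: E[X] ≈ 2.23e+03.

E[X] = 16807 · (5/7)^{6} = 15625/7 ≈ 2.23e+03.


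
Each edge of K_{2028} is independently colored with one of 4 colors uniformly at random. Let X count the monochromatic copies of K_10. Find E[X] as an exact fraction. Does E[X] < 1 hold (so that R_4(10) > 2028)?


E[X] = C(2028, 10) · 4^{1 − 45} = 317149973285521499299300410 · 4^{−44} = 317149973285521499299300410/309485009821345068724781056.
As a reduced fraction: E[X] = 158574986642760749649650205/154742504910672534362390528 ≈ 1.02477.
Is E[X] < 1? NO.
Since E[X] ≥ 1, the first-moment bound is inconclusive at n = 2028; it does NOT by itself certify R_4(10) > 2028.

E[X] = 158574986642760749649650205/154742504910672534362390528 ≈ 1.02477; E[X] ≥ 1; first-moment method inconclusive here.


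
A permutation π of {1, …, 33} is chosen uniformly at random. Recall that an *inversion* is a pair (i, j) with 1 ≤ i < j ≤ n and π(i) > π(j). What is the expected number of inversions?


Write X = Σ X_I over the C(33, 2) = 528 pairs i < j, with X_I the indicator of one inversion.
There are 528 indicators.
For each fixed pair i < j, the values π(i) and π(j) are two distinct elements of {1, …, 33} in uniformly random order; by symmetry P[π(i) > π(j)] = 1/2.
By linearity: E[X] = 528 · (1/2) = C(33, 2) · (1/2) = 528/2 = 264 ≈ 264.000000.

E[X] = 264 = 264.000000.


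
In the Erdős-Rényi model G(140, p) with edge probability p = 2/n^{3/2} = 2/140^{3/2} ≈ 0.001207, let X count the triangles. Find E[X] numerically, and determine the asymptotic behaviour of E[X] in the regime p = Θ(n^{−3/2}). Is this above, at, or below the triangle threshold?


Number of potential triangles: C(140, 3) = 447580.
Each occurs with probability p³ ≈ (0.001207)³ ≈ 1.760005e-09.
By linearity: E[X] = C(140, 3)·p³ ≈ 447580 · 1.760005e-09 ≈ 0.0008.
Since α = 3/2 > 1, p = c/n^{3/2} = o(1/n) is below the triangle threshold p ~ 1/n. Asymptotically E[X] ~ (c³/6)·n^{3(1−α)} = (2³/6)·n^{-1.5} → 0, so by Markov's inequality G has no triangles w.h.p.

E[X] ≈ 0.0008; in regime p = Θ(1/n^{3/2}) E[X] tends to 0 (below the triangle threshold p ~ 1/n).


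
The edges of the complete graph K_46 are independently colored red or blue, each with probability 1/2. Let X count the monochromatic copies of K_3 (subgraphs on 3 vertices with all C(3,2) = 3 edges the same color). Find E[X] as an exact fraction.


Let X = Σ_S X_S over the C(46, 3) = 15180 subsets S of size 3, where X_S = 1 if the K_3 on S is monochromatic.
For a fixed S, the K_3 on S has C(3, 2) = 3 edges. P[all 3 edges red] = (1/2)^3, and likewise for blue, so P[monochromatic] = 2·(1/2)^3 = 2^{1 − 3} = 1/4.
By linearity: E[X] = C(46, 3) · 2^{1 − 3} = 15180 · 1/4 = 3795.
Numerically: E[X] ≈ 3795.00000.

E[X] = C(46,3)·2^(1−C(3,2)) = 3795 ≈ 3795.00000.


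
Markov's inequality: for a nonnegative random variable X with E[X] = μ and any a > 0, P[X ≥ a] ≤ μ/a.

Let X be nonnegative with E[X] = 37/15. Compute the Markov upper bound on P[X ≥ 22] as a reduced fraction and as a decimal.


μ = E[X] = 37/15, a = 22.
Markov: P[X ≥ 22] ≤ μ/a = (37/15)/22 = 37/330.
Numerically: ≈ 0.11212.
(Since a = 22 > μ = 2.46667, the bound 37/330 is < 1 and informative.)

P[X ≥ 22] ≤ 37/330 ≈ 0.11212.


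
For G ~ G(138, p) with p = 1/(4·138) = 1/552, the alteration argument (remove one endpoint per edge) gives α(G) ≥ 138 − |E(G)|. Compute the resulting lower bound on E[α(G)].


E[|E(G)|] = C(138, 2)·p = 9453 · (1/552) = 137/8.
E[α(G)] ≥ n − E[|E(G)|] = 138 − 137/8 = 967/8.
Numerically: ≈ 120.87500.
(This is only a lower bound; the true E[α(G)] may be larger.)

E[α(G)] ≥ 967/8 ≈ 120.87500.


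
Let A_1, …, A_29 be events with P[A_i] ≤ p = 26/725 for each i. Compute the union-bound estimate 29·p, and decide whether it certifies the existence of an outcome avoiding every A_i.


Union bound: P[∪_{i=1}^{29} A_i] ≤ Σ_i P[A_i] ≤ 29·p = 29·(26/725) = 26/25.
Numerically: 26/25 ≈ 1.040000.
Is 26/25 < 1? NO.
Since the bound 26/25 is ≥ 1, the union bound is uninformative here; it does NOT by itself certify existence.

29·p = 26/25 ≈ 1.040000; existence NOT certified by the union bound.


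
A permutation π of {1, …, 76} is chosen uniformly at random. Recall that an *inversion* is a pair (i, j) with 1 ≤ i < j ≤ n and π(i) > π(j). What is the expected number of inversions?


Write X = Σ X_I over the C(76, 2) = 2850 pairs i < j, with X_I the indicator of one inversion.
There are 2850 indicators.
For each fixed pair i < j, the values π(i) and π(j) are two distinct elements of {1, …, 76} in uniformly random order; by symmetry P[π(i) > π(j)] = 1/2.
By linearity: E[X] = 2850 · (1/2) = C(76, 2) · (1/2) = 2850/2 = 1425 ≈ 1425.00000.

E[X] = 1425 = 1425.00000.


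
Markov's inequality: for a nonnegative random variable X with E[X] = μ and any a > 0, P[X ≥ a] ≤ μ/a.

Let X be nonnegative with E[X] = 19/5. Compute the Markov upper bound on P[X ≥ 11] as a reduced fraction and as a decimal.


μ = E[X] = 19/5, a = 11.
Markov: P[X ≥ 11] ≤ μ/a = (19/5)/11 = 19/55.
Numerically: ≈ 0.34545.
(Since a = 11 > μ = 3.80000, the bound 19/55 is < 1 and informative.)

P[X ≥ 11] ≤ 19/55 ≈ 0.34545.


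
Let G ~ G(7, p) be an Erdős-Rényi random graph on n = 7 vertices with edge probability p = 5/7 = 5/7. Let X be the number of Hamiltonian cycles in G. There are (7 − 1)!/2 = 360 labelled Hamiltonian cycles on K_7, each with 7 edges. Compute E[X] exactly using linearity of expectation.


K_7 has (7 − 1)!/2 = 360 labelled Hamiltonian cycles.
For each such Hamiltonian cycle H, let X_H = 1 if all 7 edges of H are present in G. Then P[X_H = 1] = p^{7} = (5/7)^{7} = 78125/823543.
By linearity of expectation: E[X] = Σ_H E[X_H] = 360 · p^{7} = 360 · 78125/823543 = 28125000/823543.
Numerically: E[X] ≈ 34.2.

E[X] = 360 · (5/7)^{7} = 28125000/823543 ≈ 34.2.


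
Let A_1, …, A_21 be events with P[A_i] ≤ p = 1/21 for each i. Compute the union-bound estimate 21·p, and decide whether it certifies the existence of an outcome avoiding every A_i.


Union bound: P[∪_{i=1}^{21} A_i] ≤ Σ_i P[A_i] ≤ 21·p = 21·(1/21) = 1.
Numerically: 1 ≈ 1.00000.
Is 1 < 1? NO.
Since the bound 1 is ≥ 1, the union bound is uninformative here; it does NOT by itself certify existence.

21·p = 1 ≈ 1.00000; existence NOT certified by the union bound.


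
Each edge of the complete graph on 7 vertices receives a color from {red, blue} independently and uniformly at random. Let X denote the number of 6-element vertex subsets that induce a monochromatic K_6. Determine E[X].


Let X = Σ_S X_S over the C(7, 6) = 7 subsets S of size 6, where X_S = 1 if the K_6 on S is monochromatic.
For a fixed S, the K_6 on S has C(6, 2) = 15 edges. P[all 15 edges red] = (1/2)^15, and likewise for blue, so P[monochromatic] = 2·(1/2)^15 = 2^{1 − 15} = 1/16384.
By linearity of expectation: E[X] = C(7, 6) · 2^{1 − 15} = 7 · 1/16384 = 7/16384.
Numerically: E[X] ≈ 0.000427.

E[X] = C(7,6)·2^(1−C(6,2)) = 7/16384 ≈ 0.000427.


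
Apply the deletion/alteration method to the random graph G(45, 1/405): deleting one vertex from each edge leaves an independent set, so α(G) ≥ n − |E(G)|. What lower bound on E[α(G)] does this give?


E[|E(G)|] = C(45, 2)·p = 990 · (1/405) = 22/9.
E[α(G)] ≥ n − E[|E(G)|] = 45 − 22/9 = 383/9.
Numerically: ≈ 42.556.
(This is only a lower bound; the true E[α(G)] may be larger.)

E[α(G)] ≥ 383/9 ≈ 42.556.


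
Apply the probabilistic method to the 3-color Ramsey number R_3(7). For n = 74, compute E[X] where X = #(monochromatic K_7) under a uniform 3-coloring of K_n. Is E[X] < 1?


E[X] = C(74, 7) · 3^{1 − 21} = 1799579064 · 3^{−20} = 1799579064/3486784401.
As a reduced fraction: E[X] = 599859688/1162261467 ≈ 0.5161142.
Is E[X] < 1? YES.
Since E[X] < 1, there exists a 3-coloring of K_{74} with no monochromatic K_7; hence R_3(7) > 74.

E[X] = 599859688/1162261467 ≈ 0.5161142; E[X] < 1, so R_3(7) > 74.


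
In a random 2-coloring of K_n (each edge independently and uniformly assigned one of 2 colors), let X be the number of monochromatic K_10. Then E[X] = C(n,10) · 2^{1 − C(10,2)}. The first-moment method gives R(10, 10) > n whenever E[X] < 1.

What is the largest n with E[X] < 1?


We need C(n, 10) · 2^{1 − 45} < 1, i.e. C(n, 10) < 2^{45 − 1} = 17592186044416.
Check values of n near the boundary:
  n = 95: C(95, 10) = 10104934117421; 10104934117421 < 17592186044416? YES
  n = 96: C(96, 10) = 11279926456656; 11279926456656 < 17592186044416? YES
  n = 97: C(97, 10) = 12576469727536; 12576469727536 < 17592186044416? YES
  n = 98: C(98, 10) = 14005614014756; 14005614014756 < 17592186044416? YES
  n = 99: C(99, 10) = 15579278510796; 15579278510796 < 17592186044416? YES
  n = 100: C(100, 10) = 17310309456440; 17310309456440 < 17592186044416? YES
  n = 101: C(101, 10) = 19212541264840; 19212541264840 < 17592186044416? NO
  n = 102: C(102, 10) = 21300860967540; 21300860967540 < 17592186044416? NO
The largest n with C(n, 10) < 17592186044416 is n = 100 (where E[X] = 2163788682055/2199023255552 ≈ 0.98398). Hence R(10, 10) > 100, i.e. R(10, 10) ≥ 101.

Largest n = 100; hence R(10, 10) > 100.


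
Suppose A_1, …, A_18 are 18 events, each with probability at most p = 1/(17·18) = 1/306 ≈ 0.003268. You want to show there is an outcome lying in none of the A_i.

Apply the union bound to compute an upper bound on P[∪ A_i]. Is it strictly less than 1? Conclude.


Union bound: P[∪_{i=1}^{18} A_i] ≤ Σ_i P[A_i] ≤ 18·p = 18·(1/306) = 1/17.
Numerically: 1/17 ≈ 0.058824.
Is 1/17 < 1? YES.
Since P[∪ A_i] ≤ 1/17 < 1, the complement has P[∩ A_i^c] ≥ 1 − 1/17 = 16/17 > 0, so some outcome avoids every A_i.

18·p = 1/17 ≈ 0.058824; existence CERTIFIED by the union bound.


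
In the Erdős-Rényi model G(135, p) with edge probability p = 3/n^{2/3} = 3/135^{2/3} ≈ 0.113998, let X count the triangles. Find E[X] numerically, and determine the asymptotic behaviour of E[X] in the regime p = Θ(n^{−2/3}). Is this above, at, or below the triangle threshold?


Number of potential triangles: C(135, 3) = 400995.
Each occurs with probability p³ ≈ (0.113998)³ ≈ 1.48148148e-03.
By linearity: E[X] = C(135, 3)·p³ ≈ 400995 · 1.48148148e-03 ≈ 594.066667.
Since α = 2/3 < 1, p = c/n^{2/3} ≫ 1/n is above the triangle threshold p ~ 1/n. Asymptotically E[X] ~ (c³/6)·n^{3(1−α)} = (3³/6)·n^{1} → ∞; triangles are abundant w.h.p.

E[X] ≈ 594.066667; in regime p = Θ(1/n^{2/3}) E[X] diverges (above the triangle threshold p ~ 1/n).


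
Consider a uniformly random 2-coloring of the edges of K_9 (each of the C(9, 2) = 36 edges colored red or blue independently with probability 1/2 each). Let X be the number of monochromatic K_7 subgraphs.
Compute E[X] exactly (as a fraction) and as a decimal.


Let X = Σ_S X_S over the C(9, 7) = 36 subsets S of size 7, where X_S = 1 if the K_7 on S is monochromatic.
For a fixed S, the K_7 on S has C(7, 2) = 21 edges. P[all 21 edges red] = (1/2)^21, and likewise for blue, so P[monochromatic] = 2·(1/2)^21 = 2^{1 − 21} = 1/1048576.
Summing: E[X] = C(9, 7) · 2^{1 − 21} = 36 · 1/1048576 = 9/262144.
Numerically: E[X] ≈ 0.000034.

E[X] = C(9,7)·2^(1−C(7,2)) = 9/262144 ≈ 0.000034.


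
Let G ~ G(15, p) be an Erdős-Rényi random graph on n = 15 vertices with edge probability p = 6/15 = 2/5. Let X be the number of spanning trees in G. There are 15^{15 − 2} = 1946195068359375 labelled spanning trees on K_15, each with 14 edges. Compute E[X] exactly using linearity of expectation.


K_15 has 15^{15 − 2} = 1946195068359375 labelled spanning trees.
For each such spanning tree H, let X_H = 1 if all 14 edges of H are present in G. Then P[X_H = 1] = p^{14} = (2/5)^{14} = 16384/6103515625.
Summing the indicators: E[X] = Σ_H E[X_H] = 1946195068359375 · p^{14} = 1946195068359375 · 16384/6103515625 = 26121388032/5.
Numerically: E[X] ≈ 5.2243e+09.

E[X] = 1946195068359375 · (2/5)^{14} = 26121388032/5 ≈ 5.2243e+09.


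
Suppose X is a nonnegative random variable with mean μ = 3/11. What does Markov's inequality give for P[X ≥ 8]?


μ = E[X] = 3/11, a = 8.
Markov: P[X ≥ 8] ≤ μ/a = (3/11)/8 = 3/88.
Numerically: ≈ 0.034091.
(Since a = 8 > μ = 0.272727, the bound 3/88 is < 1 and informative.)

P[X ≥ 8] ≤ 3/88 ≈ 0.034091.


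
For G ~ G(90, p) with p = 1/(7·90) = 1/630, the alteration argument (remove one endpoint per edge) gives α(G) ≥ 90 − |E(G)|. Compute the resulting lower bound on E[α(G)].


E[|E(G)|] = C(90, 2)·p = 4005 · (1/630) = 89/14.
E[α(G)] ≥ n − E[|E(G)|] = 90 − 89/14 = 1171/14.
Numerically: ≈ 83.643.
(This is only a lower bound; the true E[α(G)] may be larger.)

E[α(G)] ≥ 1171/14 ≈ 83.643.


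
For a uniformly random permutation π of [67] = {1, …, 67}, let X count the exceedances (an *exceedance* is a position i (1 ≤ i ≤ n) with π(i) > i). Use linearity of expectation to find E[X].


Write X = Σ_{i=1}^{67} X_i, where X_i = 1_{π(i) > i}.
For each fixed i, π(i) is uniform over {1, …, 67} (marginal of a uniform permutation), so P[π(i) > i] = (n − i)/n. Summing: Σ_{i=1}^{67} (n − i)/n = (0 + 1 + … + 66)/67 = 67(67 − 1)/(2·67) = (67 − 1)/2.
Hence E[X] = Σ_{i=1}^{67} (67 − i)/67 = 33 ≈ 33.000.

E[X] = 33 = 33.000.


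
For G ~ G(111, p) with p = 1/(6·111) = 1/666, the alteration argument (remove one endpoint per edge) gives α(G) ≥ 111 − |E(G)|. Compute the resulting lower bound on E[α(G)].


E[|E(G)|] = C(111, 2)·p = 6105 · (1/666) = 55/6.
E[α(G)] ≥ n − E[|E(G)|] = 111 − 55/6 = 611/6.
Numerically: ≈ 101.833333.
(This is only a lower bound; the true E[α(G)] may be larger.)

E[α(G)] ≥ 611/6 ≈ 101.833333.


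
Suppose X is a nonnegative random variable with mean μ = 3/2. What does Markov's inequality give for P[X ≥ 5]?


μ = E[X] = 3/2, a = 5.
Markov: P[X ≥ 5] ≤ μ/a = (3/2)/5 = 3/10.
Numerically: ≈ 0.300.
(Since a = 5 > μ = 1.500, the bound 3/10 is < 1 and informative.)

P[X ≥ 5] ≤ 3/10 ≈ 0.300.


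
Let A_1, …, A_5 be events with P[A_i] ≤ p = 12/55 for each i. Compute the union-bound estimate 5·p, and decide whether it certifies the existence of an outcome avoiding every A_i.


Union bound: P[∪_{i=1}^{5} A_i] ≤ Σ_i P[A_i] ≤ 5·p = 5·(12/55) = 12/11.
Numerically: 12/11 ≈ 1.0909091.
Is 12/11 < 1? NO.
Since the bound 12/11 is ≥ 1, the union bound is uninformative here; it does NOT by itself certify existence.

5·p = 12/11 ≈ 1.0909091; existence NOT certified by the union bound.


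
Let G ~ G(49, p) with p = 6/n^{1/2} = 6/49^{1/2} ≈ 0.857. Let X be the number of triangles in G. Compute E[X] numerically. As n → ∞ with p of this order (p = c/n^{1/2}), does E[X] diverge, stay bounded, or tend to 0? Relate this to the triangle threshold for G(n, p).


Number of potential triangles: C(49, 3) = 18424.
Each occurs with probability p³ ≈ (0.857)³ ≈ 6.29738e-01.
By linearity: E[X] = C(49, 3)·p³ ≈ 18424 · 6.29738e-01 ≈ 11602.286.
Since α = 1/2 < 1, p = c/n^{1/2} ≫ 1/n is above the triangle threshold p ~ 1/n. Asymptotically E[X] ~ (c³/6)·n^{3(1−α)} = (6³/6)·n^{1.5} → ∞; triangles are abundant w.h.p.

E[X] ≈ 11602.286; in regime p = Θ(1/n^{1/2}) E[X] diverges (above the triangle threshold p ~ 1/n).


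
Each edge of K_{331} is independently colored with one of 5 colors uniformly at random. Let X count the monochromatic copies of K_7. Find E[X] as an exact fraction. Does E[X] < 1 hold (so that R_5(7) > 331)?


E[X] = C(331, 7) · 5^{1 − 21} = 81027017349850 · 5^{−20} = 81027017349850/95367431640625.
As a reduced fraction: E[X] = 3241080693994/3814697265625 ≈ 0.849630.
Is E[X] < 1? YES.
Since E[X] < 1, there exists a 5-coloring of K_{331} with no monochromatic K_7; hence R_5(7) > 331.

E[X] = 3241080693994/3814697265625 ≈ 0.849630; E[X] < 1, so R_5(7) > 331.


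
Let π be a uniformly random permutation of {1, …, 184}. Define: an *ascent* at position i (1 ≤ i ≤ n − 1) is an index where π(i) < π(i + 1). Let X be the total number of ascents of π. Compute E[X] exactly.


Write X = Σ X_I over i = 1, …, 183, with X_I the indicator of one ascent.
There are 183 indicators.
For each fixed i, the pair (π(i), π(i+1)) is a uniformly random ordered pair of distinct values from {1, …, 184}; by symmetry P[π(i) < π(i+1)] = 1/2.
By linearity: E[X] = 183 · (1/2) = (184 − 1) · (1/2) = 183/2 ≈ 91.50000.

E[X] = 183/2 = 91.50000.


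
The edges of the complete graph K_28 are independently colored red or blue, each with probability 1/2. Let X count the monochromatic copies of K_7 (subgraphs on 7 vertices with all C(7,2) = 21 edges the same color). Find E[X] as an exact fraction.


Let X = Σ_S X_S over the C(28, 7) = 1184040 subsets S of size 7, where X_S = 1 if the K_7 on S is monochromatic.
For a fixed S, the K_7 on S has C(7, 2) = 21 edges. P[all 21 edges red] = (1/2)^21, and likewise for blue, so P[monochromatic] = 2·(1/2)^21 = 2^{1 − 21} = 1/1048576.
By linearity: E[X] = C(28, 7) · 2^{1 − 21} = 1184040 · 1/1048576 = 148005/131072.
Numerically: E[X] ≈ 1.1292.

E[X] = C(28,7)·2^(1−C(7,2)) = 148005/131072 ≈ 1.1292.


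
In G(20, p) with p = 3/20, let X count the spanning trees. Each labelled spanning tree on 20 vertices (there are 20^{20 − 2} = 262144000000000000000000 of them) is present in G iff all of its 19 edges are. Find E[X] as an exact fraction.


K_20 has 20^{20 − 2} = 262144000000000000000000 labelled spanning trees.
For each such spanning tree H, let X_H = 1 if all 19 edges of H are present in G. Then P[X_H = 1] = p^{19} = (3/20)^{19} = 1162261467/5242880000000000000000000.
By linearity: E[X] = Σ_H E[X_H] = 262144000000000000000000 · p^{19} = 262144000000000000000000 · 1162261467/5242880000000000000000000 = 1162261467/20.
Numerically: E[X] ≈ 5.8113e+07.

E[X] = 262144000000000000000000 · (3/20)^{19} = 1162261467/20 ≈ 5.8113e+07.


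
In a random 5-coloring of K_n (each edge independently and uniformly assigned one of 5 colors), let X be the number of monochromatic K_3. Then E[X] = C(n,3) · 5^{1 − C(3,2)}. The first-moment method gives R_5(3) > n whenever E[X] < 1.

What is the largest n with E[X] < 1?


We need C(n, 3) · 5^{1 − 3} < 1, i.e. C(n, 3) < 5^{3 − 1} = 25.
Check values of n near the boundary:
  n = 3: C(3, 3) = 1; 1 < 25? YES
  n = 4: C(4, 3) = 4; 4 < 25? YES
  n = 5: C(5, 3) = 10; 10 < 25? YES
  n = 6: C(6, 3) = 20; 20 < 25? YES
  n = 7: C(7, 3) = 35; 35 < 25? NO
The largest n with C(n, 3) < 25 is n = 6 (where E[X] = 4/5 ≈ 0.8000). Hence R_5(3) > 6, i.e. R_5(3) ≥ 7.

Largest n = 6; hence R_5(3) > 6.


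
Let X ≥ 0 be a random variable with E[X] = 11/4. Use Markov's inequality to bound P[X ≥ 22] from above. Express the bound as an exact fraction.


μ = E[X] = 11/4, a = 22.
Markov: P[X ≥ 22] ≤ μ/a = (11/4)/22 = 1/8.
Numerically: ≈ 0.125.
(Since a = 22 > μ = 2.750, the bound 1/8 is < 1 and informative.)

P[X ≥ 22] ≤ 1/8 ≈ 0.125.


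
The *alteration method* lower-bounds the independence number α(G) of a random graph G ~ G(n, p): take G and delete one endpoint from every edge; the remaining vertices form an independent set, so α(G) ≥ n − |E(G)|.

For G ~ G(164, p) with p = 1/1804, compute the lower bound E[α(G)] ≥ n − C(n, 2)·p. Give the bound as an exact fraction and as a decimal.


E[|E(G)|] = C(164, 2)·p = 13366 · (1/1804) = 163/22.
E[α(G)] ≥ n − E[|E(G)|] = 164 − 163/22 = 3445/22.
Numerically: ≈ 156.59091.
(This is only a lower bound; the true E[α(G)] may be larger.)

E[α(G)] ≥ 3445/22 ≈ 156.59091.


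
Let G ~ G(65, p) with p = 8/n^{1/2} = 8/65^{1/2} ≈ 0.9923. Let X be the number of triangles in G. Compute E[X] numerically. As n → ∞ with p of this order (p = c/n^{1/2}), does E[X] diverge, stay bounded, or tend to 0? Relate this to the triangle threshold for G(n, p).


Number of potential triangles: C(65, 3) = 43680.
Each occurs with probability p³ ≈ (0.9923)³ ≈ 9.770121e-01.
By linearity: E[X] = C(65, 3)·p³ ≈ 43680 · 9.770121e-01 ≈ 42675.8869.
Since α = 1/2 < 1, p = c/n^{1/2} ≫ 1/n is above the triangle threshold p ~ 1/n. Asymptotically E[X] ~ (c³/6)·n^{3(1−α)} = (8³/6)·n^{1.5} → ∞; triangles are abundant w.h.p.

E[X] ≈ 42675.8869; in regime p = Θ(1/n^{1/2}) E[X] diverges (above the triangle threshold p ~ 1/n).


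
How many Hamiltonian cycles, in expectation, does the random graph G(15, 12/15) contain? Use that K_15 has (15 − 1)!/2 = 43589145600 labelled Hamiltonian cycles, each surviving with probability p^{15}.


K_15 has (15 − 1)!/2 = 43589145600 labelled Hamiltonian cycles.
For each such Hamiltonian cycle H, let X_H = 1 if all 15 edges of H are present in G. Then P[X_H = 1] = p^{15} = (4/5)^{15} = 1073741824/30517578125.
By linearity of expectation: E[X] = Σ_H E[X_H] = 43589145600 · p^{15} = 43589145600 · 1073741824/30517578125 = 1872139548125822976/1220703125.
Numerically: E[X] ≈ 1.5337e+09.

E[X] = 43589145600 · (4/5)^{15} = 1872139548125822976/1220703125 ≈ 1.5337e+09.


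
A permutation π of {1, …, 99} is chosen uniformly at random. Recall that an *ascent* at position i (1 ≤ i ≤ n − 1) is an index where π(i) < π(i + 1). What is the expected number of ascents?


Write X = Σ X_I over i = 1, …, 98, with X_I the indicator of one ascent.
There are 98 indicators.
For each fixed i, the pair (π(i), π(i+1)) is a uniformly random ordered pair of distinct values from {1, …, 99}; by symmetry P[π(i) < π(i+1)] = 1/2.
By linearity: E[X] = 98 · (1/2) = (99 − 1) · (1/2) = 49 ≈ 49.0000.

E[X] = 49 = 49.0000.


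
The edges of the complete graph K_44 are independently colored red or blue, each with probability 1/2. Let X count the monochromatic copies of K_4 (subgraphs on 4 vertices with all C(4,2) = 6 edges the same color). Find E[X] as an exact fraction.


Let X = Σ_S X_S over the C(44, 4) = 135751 subsets S of size 4, where X_S = 1 if the K_4 on S is monochromatic.
For a fixed S, the K_4 on S has C(4, 2) = 6 edges. P[all 6 edges red] = (1/2)^6, and likewise for blue, so P[monochromatic] = 2·(1/2)^6 = 2^{1 − 6} = 1/32.
By linearity: E[X] = C(44, 4) · 2^{1 − 6} = 135751 · 1/32 = 135751/32.
Numerically: E[X] ≈ 4242.21875.

E[X] = C(44,4)·2^(1−C(4,2)) = 135751/32 ≈ 4242.21875.


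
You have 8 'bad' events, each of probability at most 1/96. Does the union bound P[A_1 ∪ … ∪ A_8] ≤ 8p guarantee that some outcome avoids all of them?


Union bound: P[∪_{i=1}^{8} A_i] ≤ Σ_i P[A_i] ≤ 8·p = 8·(1/96) = 1/12.
Numerically: 1/12 ≈ 0.0833333.
Is 1/12 < 1? YES.
Since P[∪ A_i] ≤ 1/12 < 1, the complement has P[∩ A_i^c] ≥ 1 − 1/12 = 11/12 > 0, so some outcome avoids every A_i.

8·p = 1/12 ≈ 0.0833333; existence CERTIFIED by the union bound.


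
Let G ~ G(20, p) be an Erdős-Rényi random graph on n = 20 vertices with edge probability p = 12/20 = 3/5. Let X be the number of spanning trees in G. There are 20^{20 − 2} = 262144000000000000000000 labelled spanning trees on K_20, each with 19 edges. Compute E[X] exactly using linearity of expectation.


K_20 has 20^{20 − 2} = 262144000000000000000000 labelled spanning trees.
For each such spanning tree H, let X_H = 1 if all 19 edges of H are present in G. Then P[X_H = 1] = p^{19} = (3/5)^{19} = 1162261467/19073486328125.
By linearity of expectation: E[X] = Σ_H E[X_H] = 262144000000000000000000 · p^{19} = 262144000000000000000000 · 1162261467/19073486328125 = 79869999842655731712/5.
Numerically: E[X] ≈ 1.5974e+19.

E[X] = 262144000000000000000000 · (3/5)^{19} = 79869999842655731712/5 ≈ 1.5974e+19.


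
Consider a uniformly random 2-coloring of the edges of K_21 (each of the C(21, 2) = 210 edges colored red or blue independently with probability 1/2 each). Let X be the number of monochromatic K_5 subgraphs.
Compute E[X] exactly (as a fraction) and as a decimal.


Let X = Σ_S X_S over the C(21, 5) = 20349 subsets S of size 5, where X_S = 1 if the K_5 on S is monochromatic.
For a fixed S, the K_5 on S has C(5, 2) = 10 edges. P[all 10 edges red] = (1/2)^10, and likewise for blue, so P[monochromatic] = 2·(1/2)^10 = 2^{1 − 10} = 1/512.
Summing: E[X] = C(21, 5) · 2^{1 − 10} = 20349 · 1/512 = 20349/512.
Numerically: E[X] ≈ 39.7441.

E[X] = C(21,5)·2^(1−C(5,2)) = 20349/512 ≈ 39.7441.


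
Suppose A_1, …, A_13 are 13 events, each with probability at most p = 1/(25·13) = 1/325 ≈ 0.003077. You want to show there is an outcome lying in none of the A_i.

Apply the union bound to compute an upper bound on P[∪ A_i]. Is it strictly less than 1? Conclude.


Union bound: P[∪_{i=1}^{13} A_i] ≤ Σ_i P[A_i] ≤ 13·p = 13·(1/325) = 1/25.
Numerically: 1/25 ≈ 0.040000.
Is 1/25 < 1? YES.
Since P[∪ A_i] ≤ 1/25 < 1, the complement has P[∩ A_i^c] ≥ 1 − 1/25 = 24/25 > 0, so some outcome avoids every A_i.

13·p = 1/25 ≈ 0.040000; existence CERTIFIED by the union bound.


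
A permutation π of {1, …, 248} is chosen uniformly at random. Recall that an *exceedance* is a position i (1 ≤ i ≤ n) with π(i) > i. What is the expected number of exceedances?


Write X = Σ_{i=1}^{248} X_i, where X_i = 1_{π(i) > i}.
For each fixed i, π(i) is uniform over {1, …, 248} (marginal of a uniform permutation), so P[π(i) > i] = (n − i)/n. Summing: Σ_{i=1}^{248} (n − i)/n = (0 + 1 + … + 247)/248 = 248(248 − 1)/(2·248) = (248 − 1)/2.
Hence E[X] = Σ_{i=1}^{248} (248 − i)/248 = 247/2 ≈ 123.500000.

E[X] = 247/2 = 123.500000.


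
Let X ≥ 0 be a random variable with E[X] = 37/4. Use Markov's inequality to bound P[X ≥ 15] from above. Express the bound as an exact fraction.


μ = E[X] = 37/4, a = 15.
Markov: P[X ≥ 15] ≤ μ/a = (37/4)/15 = 37/60.
Numerically: ≈ 0.61667.
(Since a = 15 > μ = 9.25000, the bound 37/60 is < 1 and informative.)

P[X ≥ 15] ≤ 37/60 ≈ 0.61667.


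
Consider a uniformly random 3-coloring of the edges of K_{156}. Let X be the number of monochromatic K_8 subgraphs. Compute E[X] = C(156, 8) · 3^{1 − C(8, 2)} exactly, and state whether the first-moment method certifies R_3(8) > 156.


E[X] = C(156, 8) · 3^{1 − 28} = 7248464019225 · 3^{−27} = 7248464019225/7625597484987.
As a reduced fraction: E[X] = 805384891025/847288609443 ≈ 0.951.
Is E[X] < 1? YES.
Since E[X] < 1, there exists a 3-coloring of K_{156} with no monochromatic K_8; hence R_3(8) > 156.

E[X] = 805384891025/847288609443 ≈ 0.951; E[X] < 1, so R_3(8) > 156.


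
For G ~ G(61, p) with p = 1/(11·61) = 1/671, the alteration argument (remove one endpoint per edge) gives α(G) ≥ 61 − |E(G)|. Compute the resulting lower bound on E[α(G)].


E[|E(G)|] = C(61, 2)·p = 1830 · (1/671) = 30/11.
E[α(G)] ≥ n − E[|E(G)|] = 61 − 30/11 = 641/11.
Numerically: ≈ 58.273.
(This is only a lower bound; the true E[α(G)] may be larger.)

E[α(G)] ≥ 641/11 ≈ 58.273.


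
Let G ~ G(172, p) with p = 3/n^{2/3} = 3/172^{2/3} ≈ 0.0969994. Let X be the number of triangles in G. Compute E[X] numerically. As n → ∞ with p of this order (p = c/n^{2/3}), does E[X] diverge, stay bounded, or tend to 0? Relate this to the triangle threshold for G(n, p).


Number of potential triangles: C(172, 3) = 833340.
Each occurs with probability p³ ≈ (0.0969994)³ ≈ 9.12655489e-04.
By linearity: E[X] = C(172, 3)·p³ ≈ 833340 · 9.12655489e-04 ≈ 760.552326.
Since α = 2/3 < 1, p = c/n^{2/3} ≫ 1/n is above the triangle threshold p ~ 1/n. Asymptotically E[X] ~ (c³/6)·n^{3(1−α)} = (3³/6)·n^{1} → ∞; triangles are abundant w.h.p.

E[X] ≈ 760.552326; in regime p = Θ(1/n^{2/3}) E[X] diverges (above the triangle threshold p ~ 1/n).


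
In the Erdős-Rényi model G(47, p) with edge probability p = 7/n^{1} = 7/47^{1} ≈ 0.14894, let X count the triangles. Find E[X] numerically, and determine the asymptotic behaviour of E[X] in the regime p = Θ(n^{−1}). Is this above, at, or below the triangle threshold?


Number of potential triangles: C(47, 3) = 16215.
Each occurs with probability p³ ≈ (0.14894)³ ≈ 3.3036996e-03.
By linearity: E[X] = C(47, 3)·p³ ≈ 16215 · 3.3036996e-03 ≈ 53.56949.
Here α = 1, so p = 7/n is exactly at the triangle threshold p ~ 1/n. Asymptotically E[X] → c³/6 = 7³/6 = 343/6 ≈ 57.16667, a bounded constant. In this regime the triangle count is asymptotically Poisson(c³/6).

E[X] ≈ 53.56949; in regime p = Θ(1/n^{1}) E[X] stays bounded (at the triangle threshold p ~ 1/n).


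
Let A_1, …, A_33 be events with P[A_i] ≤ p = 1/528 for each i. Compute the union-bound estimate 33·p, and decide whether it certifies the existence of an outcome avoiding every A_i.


Union bound: P[∪_{i=1}^{33} A_i] ≤ Σ_i P[A_i] ≤ 33·p = 33·(1/528) = 1/16.
Numerically: 1/16 ≈ 0.0625.
Is 1/16 < 1? YES.
Since P[∪ A_i] ≤ 1/16 < 1, the complement has P[∩ A_i^c] ≥ 1 − 1/16 = 15/16 > 0, so some outcome avoids every A_i.

33·p = 1/16 ≈ 0.0625; existence CERTIFIED by the union bound.


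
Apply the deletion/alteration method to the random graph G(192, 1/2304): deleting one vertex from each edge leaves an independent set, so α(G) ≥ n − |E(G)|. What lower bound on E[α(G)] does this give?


E[|E(G)|] = C(192, 2)·p = 18336 · (1/2304) = 191/24.
E[α(G)] ≥ n − E[|E(G)|] = 192 − 191/24 = 4417/24.
Numerically: ≈ 184.0417.
(This is only a lower bound; the true E[α(G)] may be larger.)

E[α(G)] ≥ 4417/24 ≈ 184.0417.


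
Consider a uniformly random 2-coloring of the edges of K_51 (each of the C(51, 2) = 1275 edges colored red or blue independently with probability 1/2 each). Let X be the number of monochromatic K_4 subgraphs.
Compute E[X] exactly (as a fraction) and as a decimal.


Let X = Σ_S X_S over the C(51, 4) = 249900 subsets S of size 4, where X_S = 1 if the K_4 on S is monochromatic.
For a fixed S, the K_4 on S has C(4, 2) = 6 edges. P[all 6 edges red] = (1/2)^6, and likewise for blue, so P[monochromatic] = 2·(1/2)^6 = 2^{1 − 6} = 1/32.
Summing: E[X] = C(51, 4) · 2^{1 − 6} = 249900 · 1/32 = 62475/8.
Numerically: E[X] ≈ 7809.375000.

E[X] = C(51,4)·2^(1−C(4,2)) = 62475/8 ≈ 7809.375000.
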